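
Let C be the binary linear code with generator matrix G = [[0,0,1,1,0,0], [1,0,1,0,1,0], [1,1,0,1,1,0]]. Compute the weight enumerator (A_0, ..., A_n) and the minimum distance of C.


Weight distribution: A_0 = 1, A_1 = 1, A_2 = 1, A_3 = 3, A_4 = 2. Minimum distance d = 1.

Enumerate all 2^3 = 8 messages m ∈ F_2^3.
For each, compute codeword c = mG in F_2^6, then tally its weight.
  m = 000 → c = 000000, weight = 0.
  m = 100 → c = 001100, weight = 2.
  m = 010 → c = 101010, weight = 3.
  m = 110 → c = 100110, weight = 3.
  m = 001 → c = 110110, weight = 4.
  m = 101 → c = 111010, weight = 4.
  m = 011 → c = 011100, weight = 3.
  m = 111 → c = 010000, weight = 1.
Tally weights:
  weight 0: 1 codewords.
  weight 1: 1 codewords.
  weight 2: 1 codewords.
  weight 3: 3 codewords.
  weight 4: 2 codewords.
Minimum distance d = smallest w > 0 with A_w > 0 = 1.
Sanity: Σ A_w = 8 = 2^3 = 8 ✓.


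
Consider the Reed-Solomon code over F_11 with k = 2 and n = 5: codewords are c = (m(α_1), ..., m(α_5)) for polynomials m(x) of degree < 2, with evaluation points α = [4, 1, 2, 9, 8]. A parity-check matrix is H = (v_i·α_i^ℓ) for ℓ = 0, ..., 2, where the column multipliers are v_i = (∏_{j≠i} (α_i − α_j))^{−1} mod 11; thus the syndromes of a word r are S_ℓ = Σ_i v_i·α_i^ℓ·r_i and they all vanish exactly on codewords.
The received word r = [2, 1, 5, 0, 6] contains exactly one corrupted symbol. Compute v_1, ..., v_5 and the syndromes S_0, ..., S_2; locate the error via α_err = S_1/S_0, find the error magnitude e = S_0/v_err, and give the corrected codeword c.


S = (4, 10, 3), error at position 5, error magnitude e = 10, c = [2, 1, 5, 0, 7].

Step 1: column multipliers v_i = (∏_{j≠i}(α_i − α_j))^{−1} mod 11.
  i = 1 (α = 4): (4−1)(4−2)(4−9)(4−8) = 3·2·(−5)·(−4) = 120 ≡ 10, so v_1 = 10^{−1} = 10 (mod 11).
  i = 2 (α = 1): (1−4)(1−2)(1−9)(1−8) = (−3)·(−1)·(−8)·(−7) = 168 ≡ 3, so v_2 = 3^{−1} = 4 (mod 11).
  i = 3 (α = 2): (2−4)(2−1)(2−9)(2−8) = (−2)·1·(−7)·(−6) = −84 ≡ 4, so v_3 = 4^{−1} = 3 (mod 11).
  i = 4 (α = 9): (9−4)(9−1)(9−2)(9−8) = 5·8·7·1 = 280 ≡ 5, so v_4 = 5^{−1} = 9 (mod 11).
  i = 5 (α = 8): (8−4)(8−1)(8−2)(8−9) = 4·7·6·(−1) = −168 ≡ 8, so v_5 = 8^{−1} = 7 (mod 11).
  v = [10, 4, 3, 9, 7].
Step 2: syndromes of r = [2, 1, 5, 0, 6] (all sums mod 11).
  S_0 = Σ v_i r_i = 10·2 + 4·1 + 3·5 + 9·0 + 7·6 = 81 ≡ 4.
  S_1 = Σ v_i α_i r_i = 10·4·2 + 4·1·1 + 3·2·5 + 9·9·0 + 7·8·6 = 450 ≡ 10.
  α_i^2 mod 11 = [5, 1, 4, 4, 9].
  S_2 = Σ v_i α_i^2 r_i = 10·5·2 + 4·1·1 + 3·4·5 + 9·4·0 + 7·9·6 = 542 ≡ 3.
  S = (4, 10, 3) ≠ 0, so r is not a codeword (an error is present).
Step 3: locate the error. For a single error e at position i, S_ℓ = v_i·e·α_i^ℓ, so α_err = S_1/S_0.
  S_0^{−1} = 4^{−1} = 3 (mod 11), so α_err = 10·3 = 30 ≡ 8 = α_5. Error position i = 5.
  Consistency check: S_2/S_1 = 3·10 = 30 ≡ 8 = α_err ✓ (single-error assumption holds).
Step 4: error magnitude e = S_0/v_5 = S_0·∏_{j≠5}(α_5 − α_j) = 4·8 = 32 ≡ 10 (mod 11).
Step 5: correct position 5: c_5 = r_5 − e = 6 − 10 ≡ 7 (mod 11). Hence c = [2, 1, 5, 0, 7].
  Check: interpolating c through the α_i gives m(x) = 8 + 4·x (degree < 2) with m(α_i) = c_i for every i, so c is indeed a codeword.


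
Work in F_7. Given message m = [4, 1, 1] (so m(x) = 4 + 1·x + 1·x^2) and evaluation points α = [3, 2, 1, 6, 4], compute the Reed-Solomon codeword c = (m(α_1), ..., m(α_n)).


c = [2, 3, 6, 4, 3]

Message polynomial: m(x) = 4 + 1·x + 1·x^2 (mod 7).
For each evaluation point α_i, compute m(α_i) mod 7:
  α_1 = 3: Horner steps 1 → 4 → 2, so m(3) = 2.
  α_2 = 2: Horner steps 1 → 3 → 3, so m(2) = 3.
  α_3 = 1: Horner steps 1 → 2 → 6, so m(1) = 6.
  α_4 = 6: Horner steps 1 → 0 → 4, so m(6) = 4.
  α_5 = 4: Horner steps 1 → 5 → 3, so m(4) = 3.
Codeword c = [2, 3, 6, 4, 3] ∈ F_7^5.


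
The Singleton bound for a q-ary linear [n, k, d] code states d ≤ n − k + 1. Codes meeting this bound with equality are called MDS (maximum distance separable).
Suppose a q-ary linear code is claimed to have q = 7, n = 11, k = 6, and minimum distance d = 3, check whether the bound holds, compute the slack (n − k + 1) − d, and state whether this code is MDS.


Singleton RHS = n − k + 1 = 6, slack = 3, bound satisfied, not MDS.

Singleton bound: d ≤ n − k + 1.
Here n = 11, k = 6, so n − k + 1 = 6.
Given d = 3, check d ≤ 6: YES.
Slack = (n − k + 1) − d = 3.
The code is NOT MDS (slack = 3 > 0).
Description: the claimed parameters are [11, 6, 3]_7; such a code would be non-MDS.


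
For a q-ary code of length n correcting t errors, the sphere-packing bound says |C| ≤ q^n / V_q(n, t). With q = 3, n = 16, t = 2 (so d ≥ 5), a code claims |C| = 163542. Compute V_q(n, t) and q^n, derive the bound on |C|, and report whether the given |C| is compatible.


V_q(n, t) = 513, q^n = 43046721, Hamming bound = 83911, |C| = 163542 > bound (violated).

Step 1: Compute V_q(n, t) = Σ_{j=0}^2 C(n, j) (q−1)^j.
  j = 0: C(16,0)·(2)^0 = 1·1 = 1.
  j = 1: C(16,1)·(2)^1 = 16·2 = 32.
  j = 2: C(16,2)·(2)^2 = 120·4 = 480.
  V_q(n, t) = 1 + 32 + 480 = 513.
Step 2: q^n = 3^16 = 43046721.
Step 3: Hamming bound ⌊q^n / V_q(n,t)⌋ = ⌊43046721/513⌋ = 83911.
Step 4: Compare |C| = 163542 to 83911: violated.
The claimed |C| lies above the Hamming bound, so no 3-ary code of length 16 with d ≥ 5 can have 163542 codewords.


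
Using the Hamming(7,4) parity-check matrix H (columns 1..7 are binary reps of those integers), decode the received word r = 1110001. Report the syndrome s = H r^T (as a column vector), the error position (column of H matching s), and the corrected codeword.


s = (1, 1, 1)^T, error position = 7, corrected codeword c = 1110000

Compute s = H r^T mod 2 one row at a time:
  s_1 = 0 + 0 + 0 + 1 = 1 ≡ 1 (mod 2).
  s_2 = 1 + 1 + 0 + 1 = 3 ≡ 1 (mod 2).
  s_3 = 1 + 1 + 0 + 1 = 3 ≡ 1 (mod 2).
s = (1, 1, 1)^T — this equals column 7 of H (binary 111), so error is at position 7.
Correct: flip bit 7 of r = 1110001 to get c = 1110000.


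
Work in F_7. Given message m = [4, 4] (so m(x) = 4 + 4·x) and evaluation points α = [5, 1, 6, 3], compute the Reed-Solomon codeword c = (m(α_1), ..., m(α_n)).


c = [3, 1, 0, 2]

Message polynomial: m(x) = 4 + 4·x (mod 7).
For each evaluation point α_i, compute m(α_i) mod 7:
  α_1 = 5: Horner steps 4 → 3, so m(5) = 3.
  α_2 = 1: Horner steps 4 → 1, so m(1) = 1.
  α_3 = 6: Horner steps 4 → 0, so m(6) = 0.
  α_4 = 3: Horner steps 4 → 2, so m(3) = 2.
Codeword c = [3, 1, 0, 2] ∈ F_7^4.


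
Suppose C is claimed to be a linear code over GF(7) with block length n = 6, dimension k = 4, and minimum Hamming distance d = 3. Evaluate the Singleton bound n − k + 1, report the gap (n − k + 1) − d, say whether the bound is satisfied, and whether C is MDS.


Singleton RHS = n − k + 1 = 3, slack = 0, bound satisfied, MDS.

Singleton bound: d ≤ n − k + 1.
Here n = 6, k = 4, so n − k + 1 = 3.
Given d = 3, check d ≤ 3: YES.
Slack = (n − k + 1) − d = 0.
The code is MDS (slack = 0).
Description: the claimed parameters are [6, 4, 3]_7; such a code would be MDS (meets Singleton bound).


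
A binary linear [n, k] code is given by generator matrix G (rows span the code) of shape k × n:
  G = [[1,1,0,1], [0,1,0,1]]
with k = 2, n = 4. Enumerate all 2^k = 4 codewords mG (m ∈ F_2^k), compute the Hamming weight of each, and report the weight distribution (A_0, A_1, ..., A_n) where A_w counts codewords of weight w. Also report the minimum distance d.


Weight distribution: A_0 = 1, A_1 = 1, A_2 = 1, A_3 = 1. Minimum distance d = 1.

Enumerate all 2^2 = 4 messages m ∈ F_2^2.
For each, compute codeword c = mG in F_2^4, then tally its weight.
  m = 00 → c = 0000, weight = 0.
  m = 10 → c = 1101, weight = 3.
  m = 01 → c = 0101, weight = 2.
  m = 11 → c = 1000, weight = 1.
Tally weights:
  weight 0: 1 codewords.
  weight 1: 1 codewords.
  weight 2: 1 codewords.
  weight 3: 1 codewords.
Minimum distance d = smallest w > 0 with A_w > 0 = 1.
Sanity: Σ A_w = 4 = 2^2 = 4 ✓.


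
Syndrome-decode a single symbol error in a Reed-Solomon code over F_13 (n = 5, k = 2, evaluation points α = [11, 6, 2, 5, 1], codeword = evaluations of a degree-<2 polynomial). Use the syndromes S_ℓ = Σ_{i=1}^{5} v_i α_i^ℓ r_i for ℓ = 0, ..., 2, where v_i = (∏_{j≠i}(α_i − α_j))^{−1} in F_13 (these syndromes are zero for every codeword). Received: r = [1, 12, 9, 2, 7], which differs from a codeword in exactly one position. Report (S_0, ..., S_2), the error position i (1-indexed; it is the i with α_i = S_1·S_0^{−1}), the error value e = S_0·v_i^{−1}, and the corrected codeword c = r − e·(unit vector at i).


S = (2, 12, 7), error at position 2, error magnitude e = 8, c = [1, 4, 9, 2, 7].

Step 1: column multipliers v_i = (∏_{j≠i}(α_i − α_j))^{−1} mod 13.
  i = 1 (α = 11): (11−6)(11−2)(11−5)(11−1) = 5·9·6·10 = 2700 ≡ 9, so v_1 = 9^{−1} = 3 (mod 13).
  i = 2 (α = 6): (6−11)(6−2)(6−5)(6−1) = (−5)·4·1·5 = −100 ≡ 4, so v_2 = 4^{−1} = 10 (mod 13).
  i = 3 (α = 2): (2−11)(2−6)(2−5)(2−1) = (−9)·(−4)·(−3)·1 = −108 ≡ 9, so v_3 = 9^{−1} = 3 (mod 13).
  i = 4 (α = 5): (5−11)(5−6)(5−2)(5−1) = (−6)·(−1)·3·4 = 72 ≡ 7, so v_4 = 7^{−1} = 2 (mod 13).
  i = 5 (α = 1): (1−11)(1−6)(1−2)(1−5) = (−10)·(−5)·(−1)·(−4) = 200 ≡ 5, so v_5 = 5^{−1} = 8 (mod 13).
  v = [3, 10, 3, 2, 8].
Step 2: syndromes of r = [1, 12, 9, 2, 7] (all sums mod 13).
  S_0 = Σ v_i r_i = 3·1 + 10·12 + 3·9 + 2·2 + 8·7 = 210 ≡ 2.
  S_1 = Σ v_i α_i r_i = 3·11·1 + 10·6·12 + 3·2·9 + 2·5·2 + 8·1·7 = 883 ≡ 12.
  α_i^2 mod 13 = [4, 10, 4, 12, 1].
  S_2 = Σ v_i α_i^2 r_i = 3·4·1 + 10·10·12 + 3·4·9 + 2·12·2 + 8·1·7 = 1424 ≡ 7.
  S = (2, 12, 7) ≠ 0, so r is not a codeword (an error is present).
Step 3: locate the error. For a single error e at position i, S_ℓ = v_i·e·α_i^ℓ, so α_err = S_1/S_0.
  S_0^{−1} = 2^{−1} = 7 (mod 13), so α_err = 12·7 = 84 ≡ 6 = α_2. Error position i = 2.
  Consistency check: S_2/S_1 = 7·12 = 84 ≡ 6 = α_err ✓ (single-error assumption holds).
Step 4: error magnitude e = S_0/v_2 = S_0·∏_{j≠2}(α_2 − α_j) = 2·4 = 8 ≡ 8 (mod 13).
Step 5: correct position 2: c_2 = r_2 − e = 12 − 8 ≡ 4 (mod 13). Hence c = [1, 4, 9, 2, 7].
  Check: interpolating c through the α_i gives m(x) = 5 + 2·x (degree < 2) with m(α_i) = c_i for every i, so c is indeed a codeword.


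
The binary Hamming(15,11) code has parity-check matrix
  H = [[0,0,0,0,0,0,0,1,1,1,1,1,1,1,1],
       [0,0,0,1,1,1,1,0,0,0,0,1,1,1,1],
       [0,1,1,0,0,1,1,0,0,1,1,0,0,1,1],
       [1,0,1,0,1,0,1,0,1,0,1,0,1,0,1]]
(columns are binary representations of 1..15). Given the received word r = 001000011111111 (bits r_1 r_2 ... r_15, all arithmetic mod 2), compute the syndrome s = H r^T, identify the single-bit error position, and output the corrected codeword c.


s = (0, 0, 1, 1)^T, error position = 3, corrected codeword c = 000000011111111

Compute s = H r^T mod 2 one row at a time:
  s_1 = 1 + 1 + 1 + 1 + 1 + 1 + 1 + 1 = 8 ≡ 0 (mod 2).
  s_2 = 0 + 0 + 0 + 0 + 1 + 1 + 1 + 1 = 4 ≡ 0 (mod 2).
  s_3 = 0 + 1 + 0 + 0 + 1 + 1 + 1 + 1 = 5 ≡ 1 (mod 2).
  s_4 = 0 + 1 + 0 + 0 + 1 + 1 + 1 + 1 = 5 ≡ 1 (mod 2).
s = (0, 0, 1, 1)^T — this equals column 3 of H (binary 0011), so error is at position 3.
Correct: flip bit 3 of r = 001000011111111 to get c = 000000011111111.


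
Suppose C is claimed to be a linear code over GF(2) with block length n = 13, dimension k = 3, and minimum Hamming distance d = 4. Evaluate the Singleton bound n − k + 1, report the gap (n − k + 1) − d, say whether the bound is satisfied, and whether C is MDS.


Singleton RHS = n − k + 1 = 11, slack = 7, bound satisfied, not MDS.

Singleton bound: d ≤ n − k + 1.
Here n = 13, k = 3, so n − k + 1 = 11.
Given d = 4, check d ≤ 11: YES.
Slack = (n − k + 1) − d = 7.
The code is NOT MDS (slack = 7 > 0).
Description: the claimed parameters are [13, 3, 4]_2; such a code would be non-MDS.


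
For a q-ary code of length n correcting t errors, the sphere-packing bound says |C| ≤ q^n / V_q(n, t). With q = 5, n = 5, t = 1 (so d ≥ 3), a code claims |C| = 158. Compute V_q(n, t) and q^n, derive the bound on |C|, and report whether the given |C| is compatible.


V_q(n, t) = 21, q^n = 3125, Hamming bound = 148, |C| = 158 > bound (violated).

Step 1: Compute V_q(n, t) = Σ_{j=0}^1 C(n, j) (q−1)^j.
  j = 0: C(5,0)·(4)^0 = 1·1 = 1.
  j = 1: C(5,1)·(4)^1 = 5·4 = 20.
  V_q(n, t) = 1 + 20 = 21.
Step 2: q^n = 5^5 = 3125.
Step 3: Hamming bound ⌊q^n / V_q(n,t)⌋ = ⌊3125/21⌋ = 148.
Step 4: Compare |C| = 158 to 148: violated.
The claimed |C| lies above the Hamming bound, so no 5-ary code of length 5 with d ≥ 3 can have 158 codewords.


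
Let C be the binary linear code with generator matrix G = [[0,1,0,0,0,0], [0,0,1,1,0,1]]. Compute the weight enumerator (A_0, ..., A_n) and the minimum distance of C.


Weight distribution: A_0 = 1, A_1 = 1, A_3 = 1, A_4 = 1. Minimum distance d = 1.

Enumerate all 2^2 = 4 messages m ∈ F_2^2.
For each, compute codeword c = mG in F_2^6, then tally its weight.
  m = 00 → c = 000000, weight = 0.
  m = 10 → c = 010000, weight = 1.
  m = 01 → c = 001101, weight = 3.
  m = 11 → c = 011101, weight = 4.
Tally weights:
  weight 0: 1 codewords.
  weight 1: 1 codewords.
  weight 3: 1 codewords.
  weight 4: 1 codewords.
Minimum distance d = smallest w > 0 with A_w > 0 = 1.
Sanity: Σ A_w = 4 = 2^2 = 4 ✓.


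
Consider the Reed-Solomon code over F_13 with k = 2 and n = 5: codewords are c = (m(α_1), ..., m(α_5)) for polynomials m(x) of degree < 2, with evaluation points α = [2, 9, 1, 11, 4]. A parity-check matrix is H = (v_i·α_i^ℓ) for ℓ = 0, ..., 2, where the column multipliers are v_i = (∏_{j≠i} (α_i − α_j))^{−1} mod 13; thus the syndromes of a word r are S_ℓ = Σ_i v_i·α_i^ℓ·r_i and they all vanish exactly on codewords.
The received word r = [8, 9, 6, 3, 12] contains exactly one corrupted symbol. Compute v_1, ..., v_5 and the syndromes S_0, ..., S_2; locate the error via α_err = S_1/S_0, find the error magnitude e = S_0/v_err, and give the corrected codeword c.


S = (10, 6, 1), error at position 4, error magnitude e = 3, c = [8, 9, 6, 0, 12].

Step 1: column multipliers v_i = (∏_{j≠i}(α_i − α_j))^{−1} mod 13.
  i = 1 (α = 2): (2−9)(2−1)(2−11)(2−4) = (−7)·1·(−9)·(−2) = −126 ≡ 4, so v_1 = 4^{−1} = 10 (mod 13).
  i = 2 (α = 9): (9−2)(9−1)(9−11)(9−4) = 7·8·(−2)·5 = −560 ≡ 12, so v_2 = 12^{−1} = 12 (mod 13).
  i = 3 (α = 1): (1−2)(1−9)(1−11)(1−4) = (−1)·(−8)·(−10)·(−3) = 240 ≡ 6, so v_3 = 6^{−1} = 11 (mod 13).
  i = 4 (α = 11): (11−2)(11−9)(11−1)(11−4) = 9·2·10·7 = 1260 ≡ 12, so v_4 = 12^{−1} = 12 (mod 13).
  i = 5 (α = 4): (4−2)(4−9)(4−1)(4−11) = 2·(−5)·3·(−7) = 210 ≡ 2, so v_5 = 2^{−1} = 7 (mod 13).
  v = [10, 12, 11, 12, 7].
Step 2: syndromes of r = [8, 9, 6, 3, 12] (all sums mod 13).
  S_0 = Σ v_i r_i = 10·8 + 12·9 + 11·6 + 12·3 + 7·12 = 374 ≡ 10.
  S_1 = Σ v_i α_i r_i = 10·2·8 + 12·9·9 + 11·1·6 + 12·11·3 + 7·4·12 = 1930 ≡ 6.
  α_i^2 mod 13 = [4, 3, 1, 4, 3].
  S_2 = Σ v_i α_i^2 r_i = 10·4·8 + 12·3·9 + 11·1·6 + 12·4·3 + 7·3·12 = 1106 ≡ 1.
  S = (10, 6, 1) ≠ 0, so r is not a codeword (an error is present).
Step 3: locate the error. For a single error e at position i, S_ℓ = v_i·e·α_i^ℓ, so α_err = S_1/S_0.
  S_0^{−1} = 10^{−1} = 4 (mod 13), so α_err = 6·4 = 24 ≡ 11 = α_4. Error position i = 4.
  Consistency check: S_2/S_1 = 1·11 = 11 ≡ 11 = α_err ✓ (single-error assumption holds).
Step 4: error magnitude e = S_0/v_4 = S_0·∏_{j≠4}(α_4 − α_j) = 10·12 = 120 ≡ 3 (mod 13).
Step 5: correct position 4: c_4 = r_4 − e = 3 − 3 ≡ 0 (mod 13). Hence c = [8, 9, 6, 0, 12].
  Check: interpolating c through the α_i gives m(x) = 4 + 2·x (degree < 2) with m(α_i) = c_i for every i, so c is indeed a codeword.


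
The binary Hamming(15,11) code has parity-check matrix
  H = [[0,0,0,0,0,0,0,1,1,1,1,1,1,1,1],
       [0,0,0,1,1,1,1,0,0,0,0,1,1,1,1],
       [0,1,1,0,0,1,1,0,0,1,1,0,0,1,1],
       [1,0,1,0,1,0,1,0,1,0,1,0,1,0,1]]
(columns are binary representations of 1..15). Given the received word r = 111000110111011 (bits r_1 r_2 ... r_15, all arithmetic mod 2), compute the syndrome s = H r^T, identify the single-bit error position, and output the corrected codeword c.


s = (0, 0, 1, 1)^T, error position = 3, corrected codeword c = 110000110111011

Compute s = H r^T mod 2 one row at a time:
  s_1 = 1 + 0 + 1 + 1 + 1 + 0 + 1 + 1 = 6 ≡ 0 (mod 2).
  s_2 = 0 + 0 + 0 + 1 + 1 + 0 + 1 + 1 = 4 ≡ 0 (mod 2).
  s_3 = 1 + 1 + 0 + 1 + 1 + 1 + 1 + 1 = 7 ≡ 1 (mod 2).
  s_4 = 1 + 1 + 0 + 1 + 0 + 1 + 0 + 1 = 5 ≡ 1 (mod 2).
s = (0, 0, 1, 1)^T — this equals column 3 of H (binary 0011), so error is at position 3.
Correct: flip bit 3 of r = 111000110111011 to get c = 110000110111011.


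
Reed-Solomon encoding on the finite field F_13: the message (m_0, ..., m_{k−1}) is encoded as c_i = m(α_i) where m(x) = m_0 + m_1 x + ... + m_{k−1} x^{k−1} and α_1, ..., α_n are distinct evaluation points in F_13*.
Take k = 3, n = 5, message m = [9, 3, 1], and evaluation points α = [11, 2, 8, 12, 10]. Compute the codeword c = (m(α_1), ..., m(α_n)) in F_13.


c = [7, 6, 6, 7, 9]

Message polynomial: m(x) = 9 + 3·x + 1·x^2 (mod 13).
For each evaluation point α_i, compute m(α_i) mod 13:
  α_1 = 11: Horner steps 1 → 1 → 7, so m(11) = 7.
  α_2 = 2: Horner steps 1 → 5 → 6, so m(2) = 6.
  α_3 = 8: Horner steps 1 → 11 → 6, so m(8) = 6.
  α_4 = 12: Horner steps 1 → 2 → 7, so m(12) = 7.
  α_5 = 10: Horner steps 1 → 0 → 9, so m(10) = 9.
Codeword c = [7, 6, 6, 7, 9] ∈ F_13^5.


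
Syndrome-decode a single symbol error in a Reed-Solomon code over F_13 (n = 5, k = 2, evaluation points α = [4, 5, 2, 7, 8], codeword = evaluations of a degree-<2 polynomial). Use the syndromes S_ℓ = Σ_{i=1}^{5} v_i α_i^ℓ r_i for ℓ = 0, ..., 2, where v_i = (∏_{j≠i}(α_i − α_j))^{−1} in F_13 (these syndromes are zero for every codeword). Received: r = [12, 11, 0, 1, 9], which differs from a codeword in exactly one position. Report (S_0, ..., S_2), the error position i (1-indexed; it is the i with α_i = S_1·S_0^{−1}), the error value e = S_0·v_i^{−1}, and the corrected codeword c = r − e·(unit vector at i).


S = (11, 5, 7), error at position 1, error magnitude e = 9, c = [3, 11, 0, 1, 9].

Step 1: column multipliers v_i = (∏_{j≠i}(α_i − α_j))^{−1} mod 13.
  i = 1 (α = 4): (4−5)(4−2)(4−7)(4−8) = (−1)·2·(−3)·(−4) = −24 ≡ 2, so v_1 = 2^{−1} = 7 (mod 13).
  i = 2 (α = 5): (5−4)(5−2)(5−7)(5−8) = 1·3·(−2)·(−3) = 18 ≡ 5, so v_2 = 5^{−1} = 8 (mod 13).
  i = 3 (α = 2): (2−4)(2−5)(2−7)(2−8) = (−2)·(−3)·(−5)·(−6) = 180 ≡ 11, so v_3 = 11^{−1} = 6 (mod 13).
  i = 4 (α = 7): (7−4)(7−5)(7−2)(7−8) = 3·2·5·(−1) = −30 ≡ 9, so v_4 = 9^{−1} = 3 (mod 13).
  i = 5 (α = 8): (8−4)(8−5)(8−2)(8−7) = 4·3·6·1 = 72 ≡ 7, so v_5 = 7^{−1} = 2 (mod 13).
  v = [7, 8, 6, 3, 2].
Step 2: syndromes of r = [12, 11, 0, 1, 9] (all sums mod 13).
  S_0 = Σ v_i r_i = 7·12 + 8·11 + 6·0 + 3·1 + 2·9 = 193 ≡ 11.
  S_1 = Σ v_i α_i r_i = 7·4·12 + 8·5·11 + 6·2·0 + 3·7·1 + 2·8·9 = 941 ≡ 5.
  α_i^2 mod 13 = [3, 12, 4, 10, 12].
  S_2 = Σ v_i α_i^2 r_i = 7·3·12 + 8·12·11 + 6·4·0 + 3·10·1 + 2·12·9 = 1554 ≡ 7.
  S = (11, 5, 7) ≠ 0, so r is not a codeword (an error is present).
Step 3: locate the error. For a single error e at position i, S_ℓ = v_i·e·α_i^ℓ, so α_err = S_1/S_0.
  S_0^{−1} = 11^{−1} = 6 (mod 13), so α_err = 5·6 = 30 ≡ 4 = α_1. Error position i = 1.
  Consistency check: S_2/S_1 = 7·8 = 56 ≡ 4 = α_err ✓ (single-error assumption holds).
Step 4: error magnitude e = S_0/v_1 = S_0·∏_{j≠1}(α_1 − α_j) = 11·2 = 22 ≡ 9 (mod 13).
Step 5: correct position 1: c_1 = r_1 − e = 12 − 9 ≡ 3 (mod 13). Hence c = [3, 11, 0, 1, 9].
  Check: interpolating c through the α_i gives m(x) = 10 + 8·x (degree < 2) with m(α_i) = c_i for every i, so c is indeed a codeword.


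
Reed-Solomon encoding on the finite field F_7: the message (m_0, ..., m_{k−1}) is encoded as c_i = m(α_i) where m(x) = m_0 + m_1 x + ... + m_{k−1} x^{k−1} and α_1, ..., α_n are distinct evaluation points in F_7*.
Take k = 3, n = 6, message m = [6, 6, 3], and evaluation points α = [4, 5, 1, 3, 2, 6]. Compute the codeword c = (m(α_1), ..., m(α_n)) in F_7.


c = [1, 6, 1, 2, 2, 3]

Message polynomial: m(x) = 6 + 6·x + 3·x^2 (mod 7).
For each evaluation point α_i, compute m(α_i) mod 7:
  α_1 = 4: Horner steps 3 → 4 → 1, so m(4) = 1.
  α_2 = 5: Horner steps 3 → 0 → 6, so m(5) = 6.
  α_3 = 1: Horner steps 3 → 2 → 1, so m(1) = 1.
  α_4 = 3: Horner steps 3 → 1 → 2, so m(3) = 2.
  α_5 = 2: Horner steps 3 → 5 → 2, so m(2) = 2.
  α_6 = 6: Horner steps 3 → 3 → 3, so m(6) = 3.
Codeword c = [1, 6, 1, 2, 2, 3] ∈ F_7^6.


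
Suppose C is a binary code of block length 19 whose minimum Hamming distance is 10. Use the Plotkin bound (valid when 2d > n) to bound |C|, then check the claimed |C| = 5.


Plotkin bound M ≤ 20; given |C| = 5 ≤ bound (satisfied).

Check applicability: 2d = 20, n = 19.
2d − n = 1 > 0, so Plotkin applies.
Compute d/(2d−n) = 10/1 ≈ 10.0000.
⌊d/(2d−n)⌋ = 10.
Plotkin bound: M ≤ 2·10 = 20.
Given |C| = 5, check: satisfied.
This |C| is below the Plotkin bound.


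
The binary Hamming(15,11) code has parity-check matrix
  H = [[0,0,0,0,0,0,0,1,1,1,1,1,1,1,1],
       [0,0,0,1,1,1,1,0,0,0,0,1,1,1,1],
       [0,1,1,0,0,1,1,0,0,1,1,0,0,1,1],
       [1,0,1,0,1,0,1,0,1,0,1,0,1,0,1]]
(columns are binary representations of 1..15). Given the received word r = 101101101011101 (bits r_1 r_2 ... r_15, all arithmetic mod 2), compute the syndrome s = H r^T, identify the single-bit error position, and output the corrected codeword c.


s = (1, 0, 1, 1)^T, error position = 11, corrected codeword c = 101101101001101

Compute s = H r^T mod 2 one row at a time:
  s_1 = 0 + 1 + 0 + 1 + 1 + 1 + 0 + 1 = 5 ≡ 1 (mod 2).
  s_2 = 1 + 0 + 1 + 1 + 1 + 1 + 0 + 1 = 6 ≡ 0 (mod 2).
  s_3 = 0 + 1 + 1 + 1 + 0 + 1 + 0 + 1 = 5 ≡ 1 (mod 2).
  s_4 = 1 + 1 + 0 + 1 + 1 + 1 + 1 + 1 = 7 ≡ 1 (mod 2).
s = (1, 0, 1, 1)^T — this equals column 11 of H (binary 1011), so error is at position 11.
Correct: flip bit 11 of r = 101101101011101 to get c = 101101101001101.


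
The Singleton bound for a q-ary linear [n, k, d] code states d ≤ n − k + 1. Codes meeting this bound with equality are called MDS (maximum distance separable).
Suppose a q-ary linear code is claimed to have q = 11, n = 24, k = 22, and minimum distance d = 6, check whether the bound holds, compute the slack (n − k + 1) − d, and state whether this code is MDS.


Singleton RHS = n − k + 1 = 3, slack = -3, bound violated (no such code; not MDS).

Singleton bound: d ≤ n − k + 1.
Here n = 24, k = 22, so n − k + 1 = 3.
Given d = 6, check d ≤ 3: NO.
Slack = (n − k + 1) − d = -3.
The slack is negative: d = 6 exceeds n − k + 1 = 3 by 3, so the Singleton bound is violated and no linear [24, 22, 6]_11 code can exist. In particular it is not MDS (MDS requires d = n − k + 1 exactly).
Description: the claimed parameters are [24, 22, 6]_11; such a code would be impossible (violates the Singleton bound).


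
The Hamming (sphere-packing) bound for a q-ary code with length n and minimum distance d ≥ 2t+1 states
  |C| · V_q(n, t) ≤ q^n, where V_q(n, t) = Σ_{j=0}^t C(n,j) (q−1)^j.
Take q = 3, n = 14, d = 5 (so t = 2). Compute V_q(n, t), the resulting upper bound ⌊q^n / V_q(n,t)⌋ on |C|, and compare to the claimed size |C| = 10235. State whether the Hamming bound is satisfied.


V_q(n, t) = 393, q^n = 4782969, Hamming bound = 12170, |C| = 10235 ≤ bound (satisfied).

Step 1: Compute V_q(n, t) = Σ_{j=0}^2 C(n, j) (q−1)^j.
  j = 0: C(14,0)·(2)^0 = 1·1 = 1.
  j = 1: C(14,1)·(2)^1 = 14·2 = 28.
  j = 2: C(14,2)·(2)^2 = 91·4 = 364.
  V_q(n, t) = 1 + 28 + 364 = 393.
Step 2: q^n = 3^14 = 4782969.
Step 3: Hamming bound ⌊q^n / V_q(n,t)⌋ = ⌊4782969/393⌋ = 12170.
Step 4: Compare |C| = 10235 to 12170: satisfied.
The claimed |C| lies below the Hamming bound.


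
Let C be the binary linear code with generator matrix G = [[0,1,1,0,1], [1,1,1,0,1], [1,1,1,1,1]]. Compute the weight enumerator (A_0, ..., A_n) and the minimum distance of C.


Weight distribution: A_0 = 1, A_1 = 2, A_2 = 1, A_3 = 1, A_4 = 2, A_5 = 1. Minimum distance d = 1.

Enumerate all 2^3 = 8 messages m ∈ F_2^3.
For each, compute codeword c = mG in F_2^5, then tally its weight.
  m = 000 → c = 00000, weight = 0.
  m = 100 → c = 01101, weight = 3.
  m = 010 → c = 11101, weight = 4.
  m = 110 → c = 10000, weight = 1.
  m = 001 → c = 11111, weight = 5.
  m = 101 → c = 10010, weight = 2.
  m = 011 → c = 00010, weight = 1.
  m = 111 → c = 01111, weight = 4.
Tally weights:
  weight 0: 1 codewords.
  weight 1: 2 codewords.
  weight 2: 1 codewords.
  weight 3: 1 codewords.
  weight 4: 2 codewords.
  weight 5: 1 codewords.
Minimum distance d = smallest w > 0 with A_w > 0 = 1.
Sanity: Σ A_w = 8 = 2^3 = 8 ✓.


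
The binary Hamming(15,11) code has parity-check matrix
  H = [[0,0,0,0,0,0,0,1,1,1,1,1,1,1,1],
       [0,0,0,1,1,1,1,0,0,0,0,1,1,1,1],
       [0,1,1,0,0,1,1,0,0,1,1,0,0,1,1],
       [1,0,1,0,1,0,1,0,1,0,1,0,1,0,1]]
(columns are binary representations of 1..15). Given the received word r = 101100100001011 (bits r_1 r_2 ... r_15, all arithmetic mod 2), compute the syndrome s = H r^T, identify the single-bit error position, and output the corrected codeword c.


s = (1, 1, 0, 0)^T, error position = 12, corrected codeword c = 101100100000011

Compute s = H r^T mod 2 one row at a time:
  s_1 = 0 + 0 + 0 + 0 + 1 + 0 + 1 + 1 = 3 ≡ 1 (mod 2).
  s_2 = 1 + 0 + 0 + 1 + 1 + 0 + 1 + 1 = 5 ≡ 1 (mod 2).
  s_3 = 0 + 1 + 0 + 1 + 0 + 0 + 1 + 1 = 4 ≡ 0 (mod 2).
  s_4 = 1 + 1 + 0 + 1 + 0 + 0 + 0 + 1 = 4 ≡ 0 (mod 2).
s = (1, 1, 0, 0)^T — this equals column 12 of H (binary 1100), so error is at position 12.
Correct: flip bit 12 of r = 101100100001011 to get c = 101100100000011.


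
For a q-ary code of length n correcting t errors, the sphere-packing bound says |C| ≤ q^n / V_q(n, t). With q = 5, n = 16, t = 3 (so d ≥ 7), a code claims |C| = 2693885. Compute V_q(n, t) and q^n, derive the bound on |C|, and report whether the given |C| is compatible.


V_q(n, t) = 37825, q^n = 152587890625, Hamming bound = 4034048, |C| = 2693885 ≤ bound (satisfied).

Step 1: Compute V_q(n, t) = Σ_{j=0}^3 C(n, j) (q−1)^j.
  j = 0: C(16,0)·(4)^0 = 1·1 = 1.
  j = 1: C(16,1)·(4)^1 = 16·4 = 64.
  j = 2: C(16,2)·(4)^2 = 120·16 = 1920.
  j = 3: C(16,3)·(4)^3 = 560·64 = 35840.
  V_q(n, t) = 1 + 64 + 1920 + 35840 = 37825.
Step 2: q^n = 5^16 = 152587890625.
Step 3: Hamming bound ⌊q^n / V_q(n,t)⌋ = ⌊152587890625/37825⌋ = 4034048.
Step 4: Compare |C| = 2693885 to 4034048: satisfied.
The claimed |C| lies below the Hamming bound.


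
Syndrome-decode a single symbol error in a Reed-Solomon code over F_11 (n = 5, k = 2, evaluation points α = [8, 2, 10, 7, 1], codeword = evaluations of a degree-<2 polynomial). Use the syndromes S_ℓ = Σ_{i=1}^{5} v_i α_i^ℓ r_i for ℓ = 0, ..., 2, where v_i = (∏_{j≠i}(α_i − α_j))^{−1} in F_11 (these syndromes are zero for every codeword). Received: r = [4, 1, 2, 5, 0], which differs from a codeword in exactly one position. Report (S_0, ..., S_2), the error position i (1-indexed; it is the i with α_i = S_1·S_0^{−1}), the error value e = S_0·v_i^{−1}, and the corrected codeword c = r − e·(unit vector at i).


S = (1, 2, 4), error at position 2, error magnitude e = 2, c = [4, 10, 2, 5, 0].

Step 1: column multipliers v_i = (∏_{j≠i}(α_i − α_j))^{−1} mod 11.
  i = 1 (α = 8): (8−2)(8−10)(8−7)(8−1) = 6·(−2)·1·7 = −84 ≡ 4, so v_1 = 4^{−1} = 3 (mod 11).
  i = 2 (α = 2): (2−8)(2−10)(2−7)(2−1) = (−6)·(−8)·(−5)·1 = −240 ≡ 2, so v_2 = 2^{−1} = 6 (mod 11).
  i = 3 (α = 10): (10−8)(10−2)(10−7)(10−1) = 2·8·3·9 = 432 ≡ 3, so v_3 = 3^{−1} = 4 (mod 11).
  i = 4 (α = 7): (7−8)(7−2)(7−10)(7−1) = (−1)·5·(−3)·6 = 90 ≡ 2, so v_4 = 2^{−1} = 6 (mod 11).
  i = 5 (α = 1): (1−8)(1−2)(1−10)(1−7) = (−7)·(−1)·(−9)·(−6) = 378 ≡ 4, so v_5 = 4^{−1} = 3 (mod 11).
  v = [3, 6, 4, 6, 3].
Step 2: syndromes of r = [4, 1, 2, 5, 0] (all sums mod 11).
  S_0 = Σ v_i r_i = 3·4 + 6·1 + 4·2 + 6·5 + 3·0 = 56 ≡ 1.
  S_1 = Σ v_i α_i r_i = 3·8·4 + 6·2·1 + 4·10·2 + 6·7·5 + 3·1·0 = 398 ≡ 2.
  α_i^2 mod 11 = [9, 4, 1, 5, 1].
  S_2 = Σ v_i α_i^2 r_i = 3·9·4 + 6·4·1 + 4·1·2 + 6·5·5 + 3·1·0 = 290 ≡ 4.
  S = (1, 2, 4) ≠ 0, so r is not a codeword (an error is present).
Step 3: locate the error. For a single error e at position i, S_ℓ = v_i·e·α_i^ℓ, so α_err = S_1/S_0.
  S_0^{−1} = 1^{−1} = 1 (mod 11), so α_err = 2·1 = 2 ≡ 2 = α_2. Error position i = 2.
  Consistency check: S_2/S_1 = 4·6 = 24 ≡ 2 = α_err ✓ (single-error assumption holds).
Step 4: error magnitude e = S_0/v_2 = S_0·∏_{j≠2}(α_2 − α_j) = 1·2 = 2 ≡ 2 (mod 11).
Step 5: correct position 2: c_2 = r_2 − e = 1 − 2 ≡ 10 (mod 11). Hence c = [4, 10, 2, 5, 0].
  Check: interpolating c through the α_i gives m(x) = 1 + 10·x (degree < 2) with m(α_i) = c_i for every i, so c is indeed a codeword.


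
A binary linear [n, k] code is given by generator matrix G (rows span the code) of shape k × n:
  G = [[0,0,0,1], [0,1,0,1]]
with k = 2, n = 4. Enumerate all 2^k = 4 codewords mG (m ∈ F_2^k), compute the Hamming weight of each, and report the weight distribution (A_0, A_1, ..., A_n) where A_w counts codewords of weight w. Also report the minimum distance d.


Weight distribution: A_0 = 1, A_1 = 2, A_2 = 1. Minimum distance d = 1.

Enumerate all 2^2 = 4 messages m ∈ F_2^2.
For each, compute codeword c = mG in F_2^4, then tally its weight.
  m = 00 → c = 0000, weight = 0.
  m = 10 → c = 0001, weight = 1.
  m = 01 → c = 0101, weight = 2.
  m = 11 → c = 0100, weight = 1.
Tally weights:
  weight 0: 1 codewords.
  weight 1: 2 codewords.
  weight 2: 1 codewords.
Minimum distance d = smallest w > 0 with A_w > 0 = 1.
Sanity: Σ A_w = 4 = 2^2 = 4 ✓.


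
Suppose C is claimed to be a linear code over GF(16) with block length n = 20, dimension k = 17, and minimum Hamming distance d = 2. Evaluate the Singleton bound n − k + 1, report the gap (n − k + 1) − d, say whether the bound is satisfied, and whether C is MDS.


Singleton RHS = n − k + 1 = 4, slack = 2, bound satisfied, not MDS.

Singleton bound: d ≤ n − k + 1.
Here n = 20, k = 17, so n − k + 1 = 4.
Given d = 2, check d ≤ 4: YES.
Slack = (n − k + 1) − d = 2.
The code is NOT MDS (slack = 2 > 0).
Description: the claimed parameters are [20, 17, 2]_16; such a code would be non-MDS.


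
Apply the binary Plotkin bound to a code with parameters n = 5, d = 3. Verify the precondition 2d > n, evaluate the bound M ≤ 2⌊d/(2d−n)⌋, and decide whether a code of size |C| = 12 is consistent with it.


Plotkin bound M ≤ 6; given |C| = 12 > bound (violated).

Check applicability: 2d = 6, n = 5.
2d − n = 1 > 0, so Plotkin applies.
Compute d/(2d−n) = 3/1 ≈ 3.0000.
⌊d/(2d−n)⌋ = 3.
Plotkin bound: M ≤ 2·3 = 6.
Given |C| = 12, check: VIOLATED.
This |C| is above the Plotkin bound, so no binary code with n = 5, d = 3 and 12 codewords exists.


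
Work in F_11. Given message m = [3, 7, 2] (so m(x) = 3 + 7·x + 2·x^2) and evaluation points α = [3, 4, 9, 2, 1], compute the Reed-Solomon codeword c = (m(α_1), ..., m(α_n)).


c = [9, 8, 8, 3, 1]

Message polynomial: m(x) = 3 + 7·x + 2·x^2 (mod 11).
For each evaluation point α_i, compute m(α_i) mod 11:
  α_1 = 3: Horner steps 2 → 2 → 9, so m(3) = 9.
  α_2 = 4: Horner steps 2 → 4 → 8, so m(4) = 8.
  α_3 = 9: Horner steps 2 → 3 → 8, so m(9) = 8.
  α_4 = 2: Horner steps 2 → 0 → 3, so m(2) = 3.
  α_5 = 1: Horner steps 2 → 9 → 1, so m(1) = 1.
Codeword c = [9, 8, 8, 3, 1] ∈ F_11^5.


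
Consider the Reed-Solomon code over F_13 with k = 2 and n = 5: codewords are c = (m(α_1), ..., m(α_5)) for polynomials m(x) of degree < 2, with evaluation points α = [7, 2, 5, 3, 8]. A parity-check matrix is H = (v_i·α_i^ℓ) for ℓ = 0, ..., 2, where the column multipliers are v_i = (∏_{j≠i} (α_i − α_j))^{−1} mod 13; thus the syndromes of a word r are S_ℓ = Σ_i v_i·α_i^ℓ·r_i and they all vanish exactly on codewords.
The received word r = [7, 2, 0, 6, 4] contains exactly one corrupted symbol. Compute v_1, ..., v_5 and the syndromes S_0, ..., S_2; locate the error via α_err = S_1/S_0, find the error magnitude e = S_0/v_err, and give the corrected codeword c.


S = (7, 1, 2), error at position 2, error magnitude e = 6, c = [7, 9, 0, 6, 4].

Step 1: column multipliers v_i = (∏_{j≠i}(α_i − α_j))^{−1} mod 13.
  i = 1 (α = 7): (7−2)(7−5)(7−3)(7−8) = 5·2·4·(−1) = −40 ≡ 12, so v_1 = 12^{−1} = 12 (mod 13).
  i = 2 (α = 2): (2−7)(2−5)(2−3)(2−8) = (−5)·(−3)·(−1)·(−6) = 90 ≡ 12, so v_2 = 12^{−1} = 12 (mod 13).
  i = 3 (α = 5): (5−7)(5−2)(5−3)(5−8) = (−2)·3·2·(−3) = 36 ≡ 10, so v_3 = 10^{−1} = 4 (mod 13).
  i = 4 (α = 3): (3−7)(3−2)(3−5)(3−8) = (−4)·1·(−2)·(−5) = −40 ≡ 12, so v_4 = 12^{−1} = 12 (mod 13).
  i = 5 (α = 8): (8−7)(8−2)(8−5)(8−3) = 1·6·3·5 = 90 ≡ 12, so v_5 = 12^{−1} = 12 (mod 13).
  v = [12, 12, 4, 12, 12].
Step 2: syndromes of r = [7, 2, 0, 6, 4] (all sums mod 13).
  S_0 = Σ v_i r_i = 12·7 + 12·2 + 4·0 + 12·6 + 12·4 = 228 ≡ 7.
  S_1 = Σ v_i α_i r_i = 12·7·7 + 12·2·2 + 4·5·0 + 12·3·6 + 12·8·4 = 1236 ≡ 1.
  α_i^2 mod 13 = [10, 4, 12, 9, 12].
  S_2 = Σ v_i α_i^2 r_i = 12·10·7 + 12·4·2 + 4·12·0 + 12·9·6 + 12·12·4 = 2160 ≡ 2.
  S = (7, 1, 2) ≠ 0, so r is not a codeword (an error is present).
Step 3: locate the error. For a single error e at position i, S_ℓ = v_i·e·α_i^ℓ, so α_err = S_1/S_0.
  S_0^{−1} = 7^{−1} = 2 (mod 13), so α_err = 1·2 = 2 ≡ 2 = α_2. Error position i = 2.
  Consistency check: S_2/S_1 = 2·1 = 2 ≡ 2 = α_err ✓ (single-error assumption holds).
Step 4: error magnitude e = S_0/v_2 = S_0·∏_{j≠2}(α_2 − α_j) = 7·12 = 84 ≡ 6 (mod 13).
Step 5: correct position 2: c_2 = r_2 − e = 2 − 6 ≡ 9 (mod 13). Hence c = [7, 9, 0, 6, 4].
  Check: interpolating c through the α_i gives m(x) = 2 + 10·x (degree < 2) with m(α_i) = c_i for every i, so c is indeed a codeword.


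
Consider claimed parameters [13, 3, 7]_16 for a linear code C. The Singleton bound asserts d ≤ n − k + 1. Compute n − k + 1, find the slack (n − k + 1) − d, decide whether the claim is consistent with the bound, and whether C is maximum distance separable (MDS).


Singleton RHS = n − k + 1 = 11, slack = 4, bound satisfied, not MDS.

Singleton bound: d ≤ n − k + 1.
Here n = 13, k = 3, so n − k + 1 = 11.
Given d = 7, check d ≤ 11: YES.
Slack = (n − k + 1) − d = 4.
The code is NOT MDS (slack = 4 > 0).
Description: the claimed parameters are [13, 3, 7]_16; such a code would be non-MDS.


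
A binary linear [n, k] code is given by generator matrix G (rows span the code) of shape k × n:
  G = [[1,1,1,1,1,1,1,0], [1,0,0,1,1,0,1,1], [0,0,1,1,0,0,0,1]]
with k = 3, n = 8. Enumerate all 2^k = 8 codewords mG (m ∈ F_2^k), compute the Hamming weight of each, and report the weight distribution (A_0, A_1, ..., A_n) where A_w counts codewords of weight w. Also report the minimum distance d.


Weight distribution: A_0 = 1, A_3 = 2, A_4 = 2, A_5 = 1, A_6 = 1, A_7 = 1. Minimum distance d = 3.

Enumerate all 2^3 = 8 messages m ∈ F_2^3.
For each, compute codeword c = mG in F_2^8, then tally its weight.
  m = 000 → c = 00000000, weight = 0.
  m = 100 → c = 11111110, weight = 7.
  m = 010 → c = 10011011, weight = 5.
  m = 110 → c = 01100101, weight = 4.
  m = 001 → c = 00110001, weight = 3.
  m = 101 → c = 11001111, weight = 6.
  m = 011 → c = 10101010, weight = 4.
  m = 111 → c = 01010100, weight = 3.
Tally weights:
  weight 0: 1 codewords.
  weight 3: 2 codewords.
  weight 4: 2 codewords.
  weight 5: 1 codewords.
  weight 6: 1 codewords.
  weight 7: 1 codewords.
Minimum distance d = smallest w > 0 with A_w > 0 = 3.
Sanity: Σ A_w = 8 = 2^3 = 8 ✓.


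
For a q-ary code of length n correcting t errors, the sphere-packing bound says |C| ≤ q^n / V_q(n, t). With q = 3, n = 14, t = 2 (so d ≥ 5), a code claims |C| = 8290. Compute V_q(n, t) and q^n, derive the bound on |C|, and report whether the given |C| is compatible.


V_q(n, t) = 393, q^n = 4782969, Hamming bound = 12170, |C| = 8290 ≤ bound (satisfied).

Step 1: Compute V_q(n, t) = Σ_{j=0}^2 C(n, j) (q−1)^j.
  j = 0: C(14,0)·(2)^0 = 1·1 = 1.
  j = 1: C(14,1)·(2)^1 = 14·2 = 28.
  j = 2: C(14,2)·(2)^2 = 91·4 = 364.
  V_q(n, t) = 1 + 28 + 364 = 393.
Step 2: q^n = 3^14 = 4782969.
Step 3: Hamming bound ⌊q^n / V_q(n,t)⌋ = ⌊4782969/393⌋ = 12170.
Step 4: Compare |C| = 8290 to 12170: satisfied.
The claimed |C| lies below the Hamming bound.


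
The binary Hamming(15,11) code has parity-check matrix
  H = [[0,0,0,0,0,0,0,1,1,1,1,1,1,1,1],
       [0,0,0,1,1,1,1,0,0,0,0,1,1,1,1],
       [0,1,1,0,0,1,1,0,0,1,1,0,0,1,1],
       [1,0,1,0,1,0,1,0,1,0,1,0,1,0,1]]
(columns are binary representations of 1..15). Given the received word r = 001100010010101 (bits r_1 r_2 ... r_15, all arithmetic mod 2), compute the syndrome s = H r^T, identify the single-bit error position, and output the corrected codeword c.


s = (0, 1, 1, 0)^T, error position = 6, corrected codeword c = 001101010010101

Compute s = H r^T mod 2 one row at a time:
  s_1 = 1 + 0 + 0 + 1 + 0 + 1 + 0 + 1 = 4 ≡ 0 (mod 2).
  s_2 = 1 + 0 + 0 + 0 + 0 + 1 + 0 + 1 = 3 ≡ 1 (mod 2).
  s_3 = 0 + 1 + 0 + 0 + 0 + 1 + 0 + 1 = 3 ≡ 1 (mod 2).
  s_4 = 0 + 1 + 0 + 0 + 0 + 1 + 1 + 1 = 4 ≡ 0 (mod 2).
s = (0, 1, 1, 0)^T — this equals column 6 of H (binary 0110), so error is at position 6.
Correct: flip bit 6 of r = 001100010010101 to get c = 001101010010101.


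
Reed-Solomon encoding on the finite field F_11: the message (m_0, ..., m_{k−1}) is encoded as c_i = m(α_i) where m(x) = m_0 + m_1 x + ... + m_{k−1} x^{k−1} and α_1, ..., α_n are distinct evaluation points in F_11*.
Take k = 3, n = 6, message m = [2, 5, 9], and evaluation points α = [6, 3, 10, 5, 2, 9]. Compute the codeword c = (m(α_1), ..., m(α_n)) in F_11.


c = [4, 10, 6, 10, 4, 6]

Message polynomial: m(x) = 2 + 5·x + 9·x^2 (mod 11).
For each evaluation point α_i, compute m(α_i) mod 11:
  α_1 = 6: Horner steps 9 → 4 → 4, so m(6) = 4.
  α_2 = 3: Horner steps 9 → 10 → 10, so m(3) = 10.
  α_3 = 10: Horner steps 9 → 7 → 6, so m(10) = 6.
  α_4 = 5: Horner steps 9 → 6 → 10, so m(5) = 10.
  α_5 = 2: Horner steps 9 → 1 → 4, so m(2) = 4.
  α_6 = 9: Horner steps 9 → 9 → 6, so m(9) = 6.
Codeword c = [4, 10, 6, 10, 4, 6] ∈ F_11^6.


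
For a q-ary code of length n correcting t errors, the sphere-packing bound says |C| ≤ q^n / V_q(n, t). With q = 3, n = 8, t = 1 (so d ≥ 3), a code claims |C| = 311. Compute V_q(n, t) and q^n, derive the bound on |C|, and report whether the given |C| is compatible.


V_q(n, t) = 17, q^n = 6561, Hamming bound = 385, |C| = 311 ≤ bound (satisfied).

Step 1: Compute V_q(n, t) = Σ_{j=0}^1 C(n, j) (q−1)^j.
  j = 0: C(8,0)·(2)^0 = 1·1 = 1.
  j = 1: C(8,1)·(2)^1 = 8·2 = 16.
  V_q(n, t) = 1 + 16 = 17.
Step 2: q^n = 3^8 = 6561.
Step 3: Hamming bound ⌊q^n / V_q(n,t)⌋ = ⌊6561/17⌋ = 385.
Step 4: Compare |C| = 311 to 385: satisfied.
The claimed |C| lies below the Hamming bound.


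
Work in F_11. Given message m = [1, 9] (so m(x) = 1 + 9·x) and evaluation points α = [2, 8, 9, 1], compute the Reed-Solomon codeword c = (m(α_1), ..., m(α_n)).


c = [8, 7, 5, 10]

Message polynomial: m(x) = 1 + 9·x (mod 11).
For each evaluation point α_i, compute m(α_i) mod 11:
  α_1 = 2: Horner steps 9 → 8, so m(2) = 8.
  α_2 = 8: Horner steps 9 → 7, so m(8) = 7.
  α_3 = 9: Horner steps 9 → 5, so m(9) = 5.
  α_4 = 1: Horner steps 9 → 10, so m(1) = 10.
Codeword c = [8, 7, 5, 10] ∈ F_11^4.
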